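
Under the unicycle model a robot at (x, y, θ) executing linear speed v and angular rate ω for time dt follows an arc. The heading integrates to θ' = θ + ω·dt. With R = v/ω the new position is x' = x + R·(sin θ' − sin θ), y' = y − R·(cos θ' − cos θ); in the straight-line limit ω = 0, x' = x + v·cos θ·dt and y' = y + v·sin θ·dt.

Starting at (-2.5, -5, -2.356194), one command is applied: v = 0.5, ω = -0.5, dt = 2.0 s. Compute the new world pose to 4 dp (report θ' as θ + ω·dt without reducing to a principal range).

(-3.4201, -5.2700, -3.3562)

θ' = -2.3562 + -0.5·2.0 = -3.3562
R = v/ω = 0.5/-0.5 = -1.0000
x' = -2.5 + -1.0000·(sin -3.3562 − sin -2.3562) = -3.4201
y' = -5 − -1.0000·(cos -3.3562 − cos -2.3562) = -5.2700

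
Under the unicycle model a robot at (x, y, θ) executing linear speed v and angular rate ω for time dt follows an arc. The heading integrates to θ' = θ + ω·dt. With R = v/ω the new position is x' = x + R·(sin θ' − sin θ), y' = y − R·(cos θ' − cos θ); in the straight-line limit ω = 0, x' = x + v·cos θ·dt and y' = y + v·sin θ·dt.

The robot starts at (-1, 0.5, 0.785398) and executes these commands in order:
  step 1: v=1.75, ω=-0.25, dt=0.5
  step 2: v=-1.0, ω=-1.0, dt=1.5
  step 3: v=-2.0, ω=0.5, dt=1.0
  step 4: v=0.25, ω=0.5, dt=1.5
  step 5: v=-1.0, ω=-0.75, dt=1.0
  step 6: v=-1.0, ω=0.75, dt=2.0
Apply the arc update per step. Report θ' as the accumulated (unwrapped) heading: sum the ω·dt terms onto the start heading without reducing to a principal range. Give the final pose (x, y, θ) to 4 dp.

(-5.6240, 1.5542, 1.1604)

step 1: θ'=0.6604 (R=-7.0000) → pose (-0.3443, 1.0785, 0.6604)
step 2: θ'=-0.8396 (R=1.0000) → pose (-1.7021, 1.2005, -0.8396)
step 3: θ'=-0.3396 (R=-4.0000) → pose (-3.3471, 2.3010, -0.3396)
step 4: θ'=0.4104 (R=0.5000) → pose (-2.9811, 2.3140, 0.4104)
step 5: θ'=-0.3396 (R=1.3333) → pose (-3.9572, 2.2794, -0.3396)
step 6: θ'=1.1604 (R=-1.3333) → pose (-5.6240, 1.5542, 1.1604)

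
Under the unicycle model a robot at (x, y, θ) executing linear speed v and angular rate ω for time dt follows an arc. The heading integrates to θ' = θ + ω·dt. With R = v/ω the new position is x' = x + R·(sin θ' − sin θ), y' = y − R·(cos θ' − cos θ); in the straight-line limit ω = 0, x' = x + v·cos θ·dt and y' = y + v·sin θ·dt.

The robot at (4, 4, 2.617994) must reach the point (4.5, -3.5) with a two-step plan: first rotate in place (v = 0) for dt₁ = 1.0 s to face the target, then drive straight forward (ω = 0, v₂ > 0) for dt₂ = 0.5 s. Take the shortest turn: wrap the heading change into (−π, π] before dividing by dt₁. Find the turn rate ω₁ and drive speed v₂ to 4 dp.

ω₁ = 2.1610, v₂ = 15.0333

heading to target = atan2(-3.5−4, 4.5−4) = -1.5042
Δθ = wrap(-1.5042 − 2.6180) = 2.1610; ω₁ = Δθ/dt₁ = 2.1610
distance = √((4.5−4)² + (-3.5−4)²) = 7.5166; v₂ = distance/dt₂ = 15.0333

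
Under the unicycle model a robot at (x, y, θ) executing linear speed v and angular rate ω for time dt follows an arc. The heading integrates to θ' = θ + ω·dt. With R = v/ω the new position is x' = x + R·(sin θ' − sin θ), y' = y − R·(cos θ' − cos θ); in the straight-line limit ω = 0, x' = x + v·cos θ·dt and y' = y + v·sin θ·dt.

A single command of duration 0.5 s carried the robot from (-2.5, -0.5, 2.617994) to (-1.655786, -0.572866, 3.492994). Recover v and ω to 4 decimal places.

v = -1.7500, ω = 1.7500

Δθ = 3.492994 − 2.617994 = 0.875000
ω = Δθ/dt = 0.875000/0.5 = 1.7500
R = Δx/(sin θ' − sin θ) = -1.0000
v = R·ω = -1.0000·1.7500 = -1.7500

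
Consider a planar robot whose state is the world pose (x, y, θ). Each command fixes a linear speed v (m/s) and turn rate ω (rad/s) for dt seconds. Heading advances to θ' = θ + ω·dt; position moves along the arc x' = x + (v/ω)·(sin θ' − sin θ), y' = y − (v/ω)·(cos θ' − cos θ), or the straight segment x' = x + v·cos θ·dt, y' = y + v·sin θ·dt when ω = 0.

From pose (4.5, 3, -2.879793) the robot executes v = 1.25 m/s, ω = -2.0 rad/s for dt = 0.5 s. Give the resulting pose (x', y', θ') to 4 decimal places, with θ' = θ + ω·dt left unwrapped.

(3.9176, 3.1414, -3.8798)

θ' = -2.8798 + -2.0·0.5 = -3.8798
R = v/ω = 1.25/-2.0 = -0.6250
x' = 4.5 + -0.6250·(sin -3.8798 − sin -2.8798) = 3.9176
y' = 3 − -0.6250·(cos -3.8798 − cos -2.8798) = 3.1414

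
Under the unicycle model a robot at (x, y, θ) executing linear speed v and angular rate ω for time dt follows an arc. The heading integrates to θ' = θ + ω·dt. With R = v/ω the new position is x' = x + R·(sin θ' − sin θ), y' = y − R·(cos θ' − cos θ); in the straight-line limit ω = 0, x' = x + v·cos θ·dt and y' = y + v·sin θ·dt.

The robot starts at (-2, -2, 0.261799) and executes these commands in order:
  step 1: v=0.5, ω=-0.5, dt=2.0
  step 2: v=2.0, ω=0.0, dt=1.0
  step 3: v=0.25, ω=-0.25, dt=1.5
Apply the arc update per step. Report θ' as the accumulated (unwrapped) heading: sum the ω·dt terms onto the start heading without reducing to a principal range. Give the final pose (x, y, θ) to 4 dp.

(0.6353, -3.8701, -1.1132)

step 1: θ'=-0.7382 (R=-1.0000) → pose (-1.0682, -2.2262, -0.7382)
step 2: θ'=-0.7382 (straight) → pose (0.4111, -3.5722, -0.7382)
step 3: θ'=-1.1132 (R=-1.0000) → pose (0.6353, -3.8701, -1.1132)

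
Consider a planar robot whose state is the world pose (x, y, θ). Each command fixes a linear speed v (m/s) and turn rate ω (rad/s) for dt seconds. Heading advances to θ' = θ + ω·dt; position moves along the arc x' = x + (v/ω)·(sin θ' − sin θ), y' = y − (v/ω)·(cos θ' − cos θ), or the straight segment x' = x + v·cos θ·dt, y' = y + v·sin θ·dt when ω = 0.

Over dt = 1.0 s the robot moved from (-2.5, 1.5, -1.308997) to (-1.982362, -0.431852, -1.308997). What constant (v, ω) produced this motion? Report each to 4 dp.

v = 2.0000, ω = 0.0000

Δθ = -1.308997 − -1.308997 = 0.000000
ω = Δθ/dt = 0.000000/1.0 = 0.0000
ω = 0 → v = (Δx·cos θ + Δy·sin θ)/dt = 2.0000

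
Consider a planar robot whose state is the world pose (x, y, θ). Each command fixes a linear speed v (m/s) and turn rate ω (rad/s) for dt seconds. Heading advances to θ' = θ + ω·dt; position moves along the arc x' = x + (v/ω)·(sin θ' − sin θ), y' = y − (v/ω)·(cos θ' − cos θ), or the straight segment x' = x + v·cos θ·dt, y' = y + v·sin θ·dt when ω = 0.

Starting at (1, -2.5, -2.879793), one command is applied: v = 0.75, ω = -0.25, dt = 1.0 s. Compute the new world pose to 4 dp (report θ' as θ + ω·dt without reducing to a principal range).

θ' = -2.8798 + -0.25·1.0 = -3.1298
R = v/ω = 0.75/-0.25 = -3.0000
x' = 1 + -3.0000·(sin -3.1298 − sin -2.8798) = 0.2589
y' = -2.5 − -3.0000·(cos -3.1298 − cos -2.8798) = -2.6020

(0.2589, -2.6020, -3.1298)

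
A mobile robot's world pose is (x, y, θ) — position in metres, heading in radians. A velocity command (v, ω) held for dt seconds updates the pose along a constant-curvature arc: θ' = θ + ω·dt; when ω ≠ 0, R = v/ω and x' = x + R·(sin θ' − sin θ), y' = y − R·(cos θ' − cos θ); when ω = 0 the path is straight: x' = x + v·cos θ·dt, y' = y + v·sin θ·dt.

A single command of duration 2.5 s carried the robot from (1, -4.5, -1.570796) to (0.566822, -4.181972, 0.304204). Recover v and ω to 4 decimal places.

v = -0.2500, ω = 0.7500

Δθ = 0.304204 − -1.570796 = 1.875000
ω = Δθ/dt = 1.875000/2.5 = 0.7500
R = Δx/(sin θ' − sin θ) = -0.3333
v = R·ω = -0.3333·0.7500 = -0.2500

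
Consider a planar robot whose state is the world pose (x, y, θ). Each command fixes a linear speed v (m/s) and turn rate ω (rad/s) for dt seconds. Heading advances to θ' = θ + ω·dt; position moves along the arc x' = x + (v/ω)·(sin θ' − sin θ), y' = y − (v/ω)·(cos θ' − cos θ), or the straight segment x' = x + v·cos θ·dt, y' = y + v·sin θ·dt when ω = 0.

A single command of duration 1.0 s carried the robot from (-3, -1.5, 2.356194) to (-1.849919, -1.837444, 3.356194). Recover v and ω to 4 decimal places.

Δθ = 3.356194 − 2.356194 = 1.000000
ω = Δθ/dt = 1.000000/1.0 = 1.0000
R = Δx/(sin θ' − sin θ) = -1.2500
v = R·ω = -1.2500·1.0000 = -1.2500

v = -1.2500, ω = 1.0000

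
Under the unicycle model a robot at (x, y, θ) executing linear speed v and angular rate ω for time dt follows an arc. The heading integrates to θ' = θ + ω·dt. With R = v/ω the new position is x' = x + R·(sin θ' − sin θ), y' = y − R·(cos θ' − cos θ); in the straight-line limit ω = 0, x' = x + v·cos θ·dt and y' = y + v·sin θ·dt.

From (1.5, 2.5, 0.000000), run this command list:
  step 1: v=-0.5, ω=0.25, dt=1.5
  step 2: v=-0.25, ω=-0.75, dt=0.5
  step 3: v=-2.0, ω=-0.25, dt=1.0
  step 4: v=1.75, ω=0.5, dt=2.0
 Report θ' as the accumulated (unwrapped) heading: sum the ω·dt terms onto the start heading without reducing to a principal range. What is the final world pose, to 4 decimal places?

(1.9178, 3.4168, 0.7500)

step 1: θ'=0.3750 (R=-2.0000) → pose (0.7675, 2.3610, 0.3750)
step 2: θ'=0.0000 (R=0.3333) → pose (0.6454, 2.3379, 0.0000)
step 3: θ'=-0.2500 (R=8.0000) → pose (-1.3339, 2.5866, -0.2500)
step 4: θ'=0.7500 (R=3.5000) → pose (1.9178, 3.4168, 0.7500)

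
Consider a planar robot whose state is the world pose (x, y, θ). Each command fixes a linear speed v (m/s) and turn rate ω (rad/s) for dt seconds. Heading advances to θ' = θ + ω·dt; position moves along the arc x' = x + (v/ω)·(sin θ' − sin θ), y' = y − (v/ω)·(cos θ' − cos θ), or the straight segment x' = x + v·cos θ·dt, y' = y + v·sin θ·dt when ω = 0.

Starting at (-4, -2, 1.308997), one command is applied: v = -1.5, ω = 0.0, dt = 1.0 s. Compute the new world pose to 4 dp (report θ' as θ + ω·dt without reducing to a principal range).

(-4.3882, -3.4489, 1.3090)

θ' = 1.3090 + 0.0·1.0 = 1.3090
ω = 0 → straight: x' = -4 + -1.5·cos(1.3090)·1.0 = -4.3882
y' = -2 + -1.5·sin(1.3090)·1.0 = -3.4489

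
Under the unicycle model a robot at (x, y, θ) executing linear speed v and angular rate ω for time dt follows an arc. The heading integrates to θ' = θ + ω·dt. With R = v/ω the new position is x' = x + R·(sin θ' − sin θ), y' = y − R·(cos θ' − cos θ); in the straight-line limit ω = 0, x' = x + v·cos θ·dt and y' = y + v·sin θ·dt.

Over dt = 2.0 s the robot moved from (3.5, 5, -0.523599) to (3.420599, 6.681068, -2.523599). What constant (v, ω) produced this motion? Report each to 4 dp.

v = -1.0000, ω = -1.0000

Δθ = -2.523599 − -0.523599 = -2.000000
ω = Δθ/dt = -2.000000/2.0 = -1.0000
R = −Δy/(cos θ' − cos θ) = 1.0000
v = R·ω = 1.0000·-1.0000 = -1.0000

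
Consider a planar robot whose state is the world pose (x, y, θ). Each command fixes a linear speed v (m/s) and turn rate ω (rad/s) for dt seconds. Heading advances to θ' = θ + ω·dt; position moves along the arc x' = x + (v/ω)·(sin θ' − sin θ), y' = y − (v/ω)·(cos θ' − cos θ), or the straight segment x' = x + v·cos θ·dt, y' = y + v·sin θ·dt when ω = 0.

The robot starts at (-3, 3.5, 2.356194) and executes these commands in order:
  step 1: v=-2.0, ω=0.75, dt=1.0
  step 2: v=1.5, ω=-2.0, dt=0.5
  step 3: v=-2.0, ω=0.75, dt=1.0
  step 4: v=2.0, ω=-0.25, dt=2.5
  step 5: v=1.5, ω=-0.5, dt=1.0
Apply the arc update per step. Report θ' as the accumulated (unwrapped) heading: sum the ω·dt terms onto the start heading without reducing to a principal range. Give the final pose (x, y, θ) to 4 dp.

step 1: θ'=3.1062 (R=-2.6667) → pose (-1.2088, 2.7206, 3.1062)
step 2: θ'=2.1062 (R=-0.7500) → pose (-1.8273, 3.0875, 2.1062)
step 3: θ'=2.8562 (R=-2.6667) → pose (-0.2845, 1.8892, 2.8562)
step 4: θ'=2.2312 (R=-8.0000) → pose (-4.3502, 4.6582, 2.2312)
step 5: θ'=1.7312 (R=-3.0000) → pose (-4.9424, 6.0193, 1.7312)

(-4.9424, 6.0193, 1.7312)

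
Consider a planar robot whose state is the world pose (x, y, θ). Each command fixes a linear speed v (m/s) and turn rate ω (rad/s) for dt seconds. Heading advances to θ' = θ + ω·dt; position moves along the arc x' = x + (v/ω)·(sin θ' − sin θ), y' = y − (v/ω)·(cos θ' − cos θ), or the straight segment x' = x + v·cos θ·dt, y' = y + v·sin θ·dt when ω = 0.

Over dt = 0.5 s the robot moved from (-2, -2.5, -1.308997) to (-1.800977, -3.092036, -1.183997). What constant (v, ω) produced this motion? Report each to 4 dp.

v = 1.2500, ω = 0.2500

Δθ = -1.183997 − -1.308997 = 0.125000
ω = Δθ/dt = 0.125000/0.5 = 0.2500
R = −Δy/(cos θ' − cos θ) = 5.0000
v = R·ω = 5.0000·0.2500 = 1.2500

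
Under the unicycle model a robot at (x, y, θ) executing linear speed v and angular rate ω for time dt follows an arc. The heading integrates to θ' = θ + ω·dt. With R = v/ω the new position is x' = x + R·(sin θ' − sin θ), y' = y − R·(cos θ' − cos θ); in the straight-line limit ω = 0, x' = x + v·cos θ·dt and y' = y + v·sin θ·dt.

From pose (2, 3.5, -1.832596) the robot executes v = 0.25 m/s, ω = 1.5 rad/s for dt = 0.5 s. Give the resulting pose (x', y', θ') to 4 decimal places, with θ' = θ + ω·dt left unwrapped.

θ' = -1.8326 + 1.5·0.5 = -1.0826
R = v/ω = 0.25/1.5 = 0.1667
x' = 2 + 0.1667·(sin -1.0826 − sin -1.8326) = 2.0138
y' = 3.5 − 0.1667·(cos -1.0826 − cos -1.8326) = 3.3787

(2.0138, 3.3787, -1.0826)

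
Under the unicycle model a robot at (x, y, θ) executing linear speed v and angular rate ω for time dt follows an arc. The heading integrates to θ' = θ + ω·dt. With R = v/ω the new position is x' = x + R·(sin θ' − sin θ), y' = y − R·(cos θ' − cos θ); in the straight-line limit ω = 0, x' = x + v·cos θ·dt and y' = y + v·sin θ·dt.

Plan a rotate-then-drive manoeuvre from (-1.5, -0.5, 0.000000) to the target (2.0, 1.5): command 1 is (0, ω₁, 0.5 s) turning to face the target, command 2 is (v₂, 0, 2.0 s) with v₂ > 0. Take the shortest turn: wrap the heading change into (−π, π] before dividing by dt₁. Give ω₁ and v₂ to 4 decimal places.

heading to target = atan2(1.5−-0.5, 2−-1.5) = 0.5191
Δθ = wrap(0.5191 − 0.0000) = 0.5191; ω₁ = Δθ/dt₁ = 1.0383
distance = √((2−-1.5)² + (1.5−-0.5)²) = 4.0311; v₂ = distance/dt₂ = 2.0156

ω₁ = 1.0383, v₂ = 2.0156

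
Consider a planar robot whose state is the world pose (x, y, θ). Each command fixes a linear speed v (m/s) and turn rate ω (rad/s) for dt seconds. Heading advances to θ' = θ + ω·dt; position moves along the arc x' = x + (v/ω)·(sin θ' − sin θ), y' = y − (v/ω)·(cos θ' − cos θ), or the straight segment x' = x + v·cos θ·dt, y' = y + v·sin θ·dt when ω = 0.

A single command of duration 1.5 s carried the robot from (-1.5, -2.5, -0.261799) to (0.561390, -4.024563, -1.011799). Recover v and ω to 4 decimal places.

Δθ = -1.011799 − -0.261799 = -0.750000
ω = Δθ/dt = -0.750000/1.5 = -0.5000
R = Δx/(sin θ' − sin θ) = -3.5000
v = R·ω = -3.5000·-0.5000 = 1.7500

v = 1.7500, ω = -0.5000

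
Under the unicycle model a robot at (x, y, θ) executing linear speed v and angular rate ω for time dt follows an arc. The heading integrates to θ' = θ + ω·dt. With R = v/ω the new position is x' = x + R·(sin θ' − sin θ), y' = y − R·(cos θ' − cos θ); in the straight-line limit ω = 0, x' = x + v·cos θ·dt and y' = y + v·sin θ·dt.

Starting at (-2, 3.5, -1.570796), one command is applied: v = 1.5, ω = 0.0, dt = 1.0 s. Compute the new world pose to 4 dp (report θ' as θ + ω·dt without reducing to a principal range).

(-2.0000, 2.0000, -1.5708)

θ' = -1.5708 + 0.0·1.0 = -1.5708
ω = 0 → straight: x' = -2 + 1.5·cos(-1.5708)·1.0 = -2.0000
y' = 3.5 + 1.5·sin(-1.5708)·1.0 = 2.0000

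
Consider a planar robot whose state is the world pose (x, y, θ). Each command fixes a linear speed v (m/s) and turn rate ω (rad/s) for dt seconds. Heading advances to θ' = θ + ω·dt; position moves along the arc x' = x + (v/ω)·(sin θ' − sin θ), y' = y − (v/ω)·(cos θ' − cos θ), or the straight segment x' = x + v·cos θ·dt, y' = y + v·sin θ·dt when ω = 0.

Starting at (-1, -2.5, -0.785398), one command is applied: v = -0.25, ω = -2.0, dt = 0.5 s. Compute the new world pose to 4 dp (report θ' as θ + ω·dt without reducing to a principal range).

θ' = -0.7854 + -2.0·0.5 = -1.7854
R = v/ω = -0.25/-2.0 = 0.1250
x' = -1 + 0.1250·(sin -1.7854 − sin -0.7854) = -1.0337
y' = -2.5 − 0.1250·(cos -1.7854 − cos -0.7854) = -2.3850

(-1.0337, -2.3850, -1.7854)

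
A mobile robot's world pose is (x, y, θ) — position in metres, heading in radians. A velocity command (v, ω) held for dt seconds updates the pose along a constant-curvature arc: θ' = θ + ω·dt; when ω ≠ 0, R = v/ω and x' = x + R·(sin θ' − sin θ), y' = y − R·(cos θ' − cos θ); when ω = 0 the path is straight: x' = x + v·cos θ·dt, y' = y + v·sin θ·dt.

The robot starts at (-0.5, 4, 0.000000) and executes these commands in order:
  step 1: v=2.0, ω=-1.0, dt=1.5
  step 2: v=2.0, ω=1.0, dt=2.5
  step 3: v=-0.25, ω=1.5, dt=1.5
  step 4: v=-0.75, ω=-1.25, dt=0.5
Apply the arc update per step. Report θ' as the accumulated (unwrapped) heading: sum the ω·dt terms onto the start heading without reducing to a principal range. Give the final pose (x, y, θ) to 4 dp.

step 1: θ'=-1.5000 (R=-2.0000) → pose (1.4950, 2.1415, -1.5000)
step 2: θ'=1.0000 (R=2.0000) → pose (5.1729, 1.2023, 1.0000)
step 3: θ'=3.2500 (R=-0.1667) → pose (5.3312, 0.9466, 3.2500)
step 4: θ'=2.6250 (R=0.6000) → pose (5.6925, 0.8718, 2.6250)

(5.6925, 0.8718, 2.6250)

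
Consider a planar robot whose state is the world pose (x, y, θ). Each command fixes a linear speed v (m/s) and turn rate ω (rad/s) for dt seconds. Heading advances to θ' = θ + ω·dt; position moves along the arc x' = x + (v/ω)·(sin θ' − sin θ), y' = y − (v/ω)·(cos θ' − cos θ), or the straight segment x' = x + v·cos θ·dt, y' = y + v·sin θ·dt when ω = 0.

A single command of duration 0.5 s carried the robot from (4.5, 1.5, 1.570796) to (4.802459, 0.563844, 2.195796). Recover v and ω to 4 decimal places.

v = -2.0000, ω = 1.2500

Δθ = 2.195796 − 1.570796 = 0.625000
ω = Δθ/dt = 0.625000/0.5 = 1.2500
R = −Δy/(cos θ' − cos θ) = -1.6000
v = R·ω = -1.6000·1.2500 = -2.0000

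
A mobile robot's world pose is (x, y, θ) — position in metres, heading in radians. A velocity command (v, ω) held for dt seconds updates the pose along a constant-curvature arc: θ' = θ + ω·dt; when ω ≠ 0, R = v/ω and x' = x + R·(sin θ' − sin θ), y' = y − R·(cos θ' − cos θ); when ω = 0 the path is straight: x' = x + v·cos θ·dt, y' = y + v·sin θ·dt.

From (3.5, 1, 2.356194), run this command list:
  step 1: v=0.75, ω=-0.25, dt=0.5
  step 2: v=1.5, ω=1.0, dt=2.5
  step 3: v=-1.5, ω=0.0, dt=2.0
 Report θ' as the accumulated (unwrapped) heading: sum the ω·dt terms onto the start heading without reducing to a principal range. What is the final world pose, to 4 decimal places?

step 1: θ'=2.2312 (R=-3.0000) → pose (3.2521, 1.2810, 2.2312)
step 2: θ'=4.7312 (R=1.5000) → pose (0.5677, 0.3327, 4.7312)
step 3: θ'=4.7312 (straight) → pose (0.5113, 3.3321, 4.7312)

(0.5113, 3.3321, 4.7312)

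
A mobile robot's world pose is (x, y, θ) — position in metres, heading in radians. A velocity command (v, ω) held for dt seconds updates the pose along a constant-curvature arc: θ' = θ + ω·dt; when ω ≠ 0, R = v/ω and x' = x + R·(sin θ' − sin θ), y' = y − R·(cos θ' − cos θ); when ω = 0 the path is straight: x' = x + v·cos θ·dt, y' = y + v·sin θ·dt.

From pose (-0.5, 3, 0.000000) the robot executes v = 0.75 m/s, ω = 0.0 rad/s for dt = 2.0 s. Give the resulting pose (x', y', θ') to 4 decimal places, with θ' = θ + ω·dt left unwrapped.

θ' = 0.0000 + 0.0·2.0 = 0.0000
ω = 0 → straight: x' = -0.5 + 0.75·cos(0.0000)·2.0 = 1.0000
y' = 3 + 0.75·sin(0.0000)·2.0 = 3.0000

(1.0000, 3.0000, 0.0000)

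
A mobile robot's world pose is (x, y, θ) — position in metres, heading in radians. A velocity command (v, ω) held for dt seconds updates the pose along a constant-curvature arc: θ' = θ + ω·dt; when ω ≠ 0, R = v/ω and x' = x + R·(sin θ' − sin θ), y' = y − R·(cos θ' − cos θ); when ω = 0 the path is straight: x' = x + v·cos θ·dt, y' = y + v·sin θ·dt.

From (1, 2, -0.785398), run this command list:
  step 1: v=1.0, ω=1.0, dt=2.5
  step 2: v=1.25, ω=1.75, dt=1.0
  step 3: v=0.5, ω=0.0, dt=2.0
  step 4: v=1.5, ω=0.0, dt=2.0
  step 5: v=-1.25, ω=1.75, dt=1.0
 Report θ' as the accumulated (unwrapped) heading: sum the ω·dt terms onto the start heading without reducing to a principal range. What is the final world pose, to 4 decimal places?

(-1.6306, 3.1769, 5.2146)

step 1: θ'=1.7146 (R=1.0000) → pose (2.6968, 2.8504, 1.7146)
step 2: θ'=3.4646 (R=0.7143) → pose (1.7631, 3.4254, 3.4646)
step 3: θ'=3.4646 (straight) → pose (0.8149, 3.1080, 3.4646)
step 4: θ'=3.4646 (straight) → pose (-2.0300, 2.1557, 3.4646)
step 5: θ'=5.2146 (R=-0.7143) → pose (-1.6306, 3.1769, 5.2146)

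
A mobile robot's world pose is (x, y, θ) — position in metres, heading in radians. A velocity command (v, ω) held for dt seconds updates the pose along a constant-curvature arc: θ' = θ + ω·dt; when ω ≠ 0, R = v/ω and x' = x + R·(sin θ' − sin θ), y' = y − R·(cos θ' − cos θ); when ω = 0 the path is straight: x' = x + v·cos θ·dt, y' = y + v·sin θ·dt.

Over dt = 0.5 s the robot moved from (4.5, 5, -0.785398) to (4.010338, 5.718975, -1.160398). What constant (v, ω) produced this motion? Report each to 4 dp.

Δθ = -1.160398 − -0.785398 = -0.375000
ω = Δθ/dt = -0.375000/0.5 = -0.7500
R = −Δy/(cos θ' − cos θ) = 2.3333
v = R·ω = 2.3333·-0.7500 = -1.7500

v = -1.7500, ω = -0.7500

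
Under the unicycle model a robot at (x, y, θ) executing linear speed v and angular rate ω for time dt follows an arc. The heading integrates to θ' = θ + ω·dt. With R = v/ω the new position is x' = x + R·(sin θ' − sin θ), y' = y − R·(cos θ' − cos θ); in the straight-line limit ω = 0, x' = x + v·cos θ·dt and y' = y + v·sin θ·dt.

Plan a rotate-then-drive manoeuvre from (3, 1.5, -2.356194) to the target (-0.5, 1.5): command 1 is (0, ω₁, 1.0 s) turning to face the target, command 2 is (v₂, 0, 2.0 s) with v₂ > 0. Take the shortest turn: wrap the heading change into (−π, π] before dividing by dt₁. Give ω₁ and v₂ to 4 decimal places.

ω₁ = -0.7854, v₂ = 1.7500

heading to target = atan2(1.5−1.5, -0.5−3) = 3.1416
Δθ = wrap(3.1416 − -2.3562) = -0.7854; ω₁ = Δθ/dt₁ = -0.7854
distance = √((-0.5−3)² + (1.5−1.5)²) = 3.5000; v₂ = distance/dt₂ = 1.7500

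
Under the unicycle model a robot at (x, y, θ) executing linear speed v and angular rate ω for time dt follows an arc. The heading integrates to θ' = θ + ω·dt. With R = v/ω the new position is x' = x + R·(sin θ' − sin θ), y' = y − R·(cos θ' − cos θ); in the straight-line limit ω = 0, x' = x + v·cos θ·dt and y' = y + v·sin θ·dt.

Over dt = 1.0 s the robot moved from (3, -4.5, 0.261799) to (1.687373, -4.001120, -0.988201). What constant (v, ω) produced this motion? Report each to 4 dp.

v = -1.5000, ω = -1.2500

Δθ = -0.988201 − 0.261799 = -1.250000
ω = Δθ/dt = -1.250000/1.0 = -1.2500
R = Δx/(sin θ' − sin θ) = 1.2000
v = R·ω = 1.2000·-1.2500 = -1.5000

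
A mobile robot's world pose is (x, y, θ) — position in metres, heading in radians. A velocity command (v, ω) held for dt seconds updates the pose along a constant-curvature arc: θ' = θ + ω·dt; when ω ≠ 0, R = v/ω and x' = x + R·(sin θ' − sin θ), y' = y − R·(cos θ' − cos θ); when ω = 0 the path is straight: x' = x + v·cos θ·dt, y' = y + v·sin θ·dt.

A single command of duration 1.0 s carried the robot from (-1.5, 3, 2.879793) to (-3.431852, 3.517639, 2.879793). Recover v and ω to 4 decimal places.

Δθ = 2.879793 − 2.879793 = 0.000000
ω = Δθ/dt = 0.000000/1.0 = 0.0000
ω = 0 → v = (Δx·cos θ + Δy·sin θ)/dt = 2.0000

v = 2.0000, ω = 0.0000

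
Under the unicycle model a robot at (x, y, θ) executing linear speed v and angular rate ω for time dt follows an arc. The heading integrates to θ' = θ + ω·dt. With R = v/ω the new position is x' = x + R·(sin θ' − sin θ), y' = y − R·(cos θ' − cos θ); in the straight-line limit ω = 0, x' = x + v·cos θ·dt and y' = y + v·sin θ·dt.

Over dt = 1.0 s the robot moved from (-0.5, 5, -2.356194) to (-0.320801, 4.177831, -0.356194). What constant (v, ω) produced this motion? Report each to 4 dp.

v = 1.0000, ω = 2.0000

Δθ = -0.356194 − -2.356194 = 2.000000
ω = Δθ/dt = 2.000000/1.0 = 2.0000
R = −Δy/(cos θ' − cos θ) = 0.5000
v = R·ω = 0.5000·2.0000 = 1.0000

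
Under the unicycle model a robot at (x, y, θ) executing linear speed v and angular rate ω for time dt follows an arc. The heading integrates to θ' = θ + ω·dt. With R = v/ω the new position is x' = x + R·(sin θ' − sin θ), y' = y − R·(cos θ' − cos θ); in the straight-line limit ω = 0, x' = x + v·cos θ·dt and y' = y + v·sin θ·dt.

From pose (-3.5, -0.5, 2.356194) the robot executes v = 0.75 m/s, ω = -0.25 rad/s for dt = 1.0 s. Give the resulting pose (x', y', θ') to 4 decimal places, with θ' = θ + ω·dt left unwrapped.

(-3.9589, 0.0908, 2.1062)

θ' = 2.3562 + -0.25·1.0 = 2.1062
R = v/ω = 0.75/-0.25 = -3.0000
x' = -3.5 + -3.0000·(sin 2.1062 − sin 2.3562) = -3.9589
y' = -0.5 − -3.0000·(cos 2.1062 − cos 2.3562) = 0.0908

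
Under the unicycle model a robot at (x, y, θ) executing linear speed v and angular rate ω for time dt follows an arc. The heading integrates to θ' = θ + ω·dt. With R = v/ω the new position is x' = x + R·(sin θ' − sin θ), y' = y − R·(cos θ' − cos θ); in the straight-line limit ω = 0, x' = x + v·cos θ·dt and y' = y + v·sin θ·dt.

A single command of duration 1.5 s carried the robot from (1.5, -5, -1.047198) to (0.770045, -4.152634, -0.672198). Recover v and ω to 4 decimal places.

v = -0.7500, ω = 0.2500

Δθ = -0.672198 − -1.047198 = 0.375000
ω = Δθ/dt = 0.375000/1.5 = 0.2500
R = −Δy/(cos θ' − cos θ) = -3.0000
v = R·ω = -3.0000·0.2500 = -0.7500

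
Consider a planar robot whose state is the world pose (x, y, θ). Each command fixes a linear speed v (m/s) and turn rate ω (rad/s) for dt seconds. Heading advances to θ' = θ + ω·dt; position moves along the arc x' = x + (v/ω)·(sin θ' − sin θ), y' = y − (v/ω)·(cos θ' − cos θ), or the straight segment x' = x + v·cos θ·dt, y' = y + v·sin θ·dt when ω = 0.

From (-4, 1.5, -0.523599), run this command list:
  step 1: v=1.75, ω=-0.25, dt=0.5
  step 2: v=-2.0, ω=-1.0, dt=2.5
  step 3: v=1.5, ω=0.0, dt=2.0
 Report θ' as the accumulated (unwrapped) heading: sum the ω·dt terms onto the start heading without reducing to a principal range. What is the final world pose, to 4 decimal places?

step 1: θ'=-0.6486 (R=-7.0000) → pose (-3.2715, 1.0163, -0.6486)
step 2: θ'=-3.1486 (R=2.0000) → pose (-2.0494, 4.6102, -3.1486)
step 3: θ'=-3.1486 (straight) → pose (-5.0493, 4.6312, -3.1486)

(-5.0493, 4.6312, -3.1486)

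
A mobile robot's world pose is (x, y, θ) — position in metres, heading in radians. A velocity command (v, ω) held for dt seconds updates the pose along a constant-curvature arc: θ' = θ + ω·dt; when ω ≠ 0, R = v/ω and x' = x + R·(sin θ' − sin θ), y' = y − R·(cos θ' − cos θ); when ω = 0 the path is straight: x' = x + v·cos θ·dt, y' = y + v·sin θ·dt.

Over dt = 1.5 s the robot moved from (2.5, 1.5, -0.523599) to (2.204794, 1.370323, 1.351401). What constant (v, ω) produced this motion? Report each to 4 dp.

v = -0.2500, ω = 1.2500

Δθ = 1.351401 − -0.523599 = 1.875000
ω = Δθ/dt = 1.875000/1.5 = 1.2500
R = Δx/(sin θ' − sin θ) = -0.2000
v = R·ω = -0.2000·1.2500 = -0.2500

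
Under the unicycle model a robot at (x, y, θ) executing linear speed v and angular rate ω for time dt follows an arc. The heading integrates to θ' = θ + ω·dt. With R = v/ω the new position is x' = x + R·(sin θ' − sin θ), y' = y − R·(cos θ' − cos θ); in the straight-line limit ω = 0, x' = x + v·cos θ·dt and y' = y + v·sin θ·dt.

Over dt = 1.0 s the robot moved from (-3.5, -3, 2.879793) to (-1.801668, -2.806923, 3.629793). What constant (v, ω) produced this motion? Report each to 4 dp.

v = -1.7500, ω = 0.7500

Δθ = 3.629793 − 2.879793 = 0.750000
ω = Δθ/dt = 0.750000/1.0 = 0.7500
R = Δx/(sin θ' − sin θ) = -2.3333
v = R·ω = -2.3333·0.7500 = -1.7500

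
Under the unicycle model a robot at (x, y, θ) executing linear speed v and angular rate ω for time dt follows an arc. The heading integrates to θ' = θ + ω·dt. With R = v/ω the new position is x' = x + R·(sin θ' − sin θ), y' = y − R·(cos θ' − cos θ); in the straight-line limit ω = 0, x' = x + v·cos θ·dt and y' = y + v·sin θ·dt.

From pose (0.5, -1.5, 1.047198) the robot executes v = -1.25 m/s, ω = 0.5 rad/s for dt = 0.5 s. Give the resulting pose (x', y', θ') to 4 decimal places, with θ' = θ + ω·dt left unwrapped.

θ' = 1.0472 + 0.5·0.5 = 1.2972
R = v/ω = -1.25/0.5 = -2.5000
x' = 0.5 + -2.5000·(sin 1.2972 − sin 1.0472) = 0.2581
y' = -1.5 − -2.5000·(cos 1.2972 − cos 1.0472) = -2.0745

(0.2581, -2.0745, 1.2972)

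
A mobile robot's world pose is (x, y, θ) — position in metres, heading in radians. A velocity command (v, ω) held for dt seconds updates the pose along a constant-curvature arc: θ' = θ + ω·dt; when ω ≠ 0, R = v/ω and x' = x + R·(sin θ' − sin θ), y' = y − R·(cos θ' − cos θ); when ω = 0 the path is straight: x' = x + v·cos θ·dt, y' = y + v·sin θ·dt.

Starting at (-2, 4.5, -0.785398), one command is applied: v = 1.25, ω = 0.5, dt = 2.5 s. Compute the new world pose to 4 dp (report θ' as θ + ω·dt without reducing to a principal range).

(0.8879, 4.0328, 0.4646)

θ' = -0.7854 + 0.5·2.5 = 0.4646
R = v/ω = 1.25/0.5 = 2.5000
x' = -2 + 2.5000·(sin 0.4646 − sin -0.7854) = 0.8879
y' = 4.5 − 2.5000·(cos 0.4646 − cos -0.7854) = 4.0328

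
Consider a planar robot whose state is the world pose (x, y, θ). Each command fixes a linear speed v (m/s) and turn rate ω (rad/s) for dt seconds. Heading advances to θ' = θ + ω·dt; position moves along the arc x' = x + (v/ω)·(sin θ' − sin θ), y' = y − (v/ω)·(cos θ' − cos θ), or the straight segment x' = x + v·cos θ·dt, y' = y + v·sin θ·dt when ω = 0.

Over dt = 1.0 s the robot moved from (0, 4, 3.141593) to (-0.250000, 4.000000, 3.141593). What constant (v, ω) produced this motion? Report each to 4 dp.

Δθ = 3.141593 − 3.141593 = 0.000000
ω = Δθ/dt = 0.000000/1.0 = 0.0000
ω = 0 → v = (Δx·cos θ + Δy·sin θ)/dt = 0.2500

v = 0.2500, ω = 0.0000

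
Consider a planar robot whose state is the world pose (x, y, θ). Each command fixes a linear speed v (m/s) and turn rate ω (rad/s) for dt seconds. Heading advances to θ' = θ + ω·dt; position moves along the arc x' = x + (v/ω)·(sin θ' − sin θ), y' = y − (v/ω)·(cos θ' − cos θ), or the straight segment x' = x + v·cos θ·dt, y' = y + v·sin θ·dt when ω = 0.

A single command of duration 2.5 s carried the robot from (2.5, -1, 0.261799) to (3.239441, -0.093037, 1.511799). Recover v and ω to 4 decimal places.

Δθ = 1.511799 − 0.261799 = 1.250000
ω = Δθ/dt = 1.250000/2.5 = 0.5000
R = −Δy/(cos θ' − cos θ) = 1.0000
v = R·ω = 1.0000·0.5000 = 0.5000

v = 0.5000, ω = 0.5000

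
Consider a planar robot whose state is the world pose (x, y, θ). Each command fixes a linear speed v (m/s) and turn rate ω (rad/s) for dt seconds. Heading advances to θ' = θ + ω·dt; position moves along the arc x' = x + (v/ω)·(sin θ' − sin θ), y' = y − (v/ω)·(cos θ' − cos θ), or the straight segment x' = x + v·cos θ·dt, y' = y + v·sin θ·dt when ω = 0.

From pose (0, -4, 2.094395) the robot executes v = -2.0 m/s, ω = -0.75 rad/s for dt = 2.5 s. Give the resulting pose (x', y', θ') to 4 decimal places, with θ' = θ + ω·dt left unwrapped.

(-1.7290, -7.9361, 0.2194)

θ' = 2.0944 + -0.75·2.5 = 0.2194
R = v/ω = -2.0/-0.75 = 2.6667
x' = 0 + 2.6667·(sin 0.2194 − sin 2.0944) = -1.7290
y' = -4 − 2.6667·(cos 0.2194 − cos 2.0944) = -7.9361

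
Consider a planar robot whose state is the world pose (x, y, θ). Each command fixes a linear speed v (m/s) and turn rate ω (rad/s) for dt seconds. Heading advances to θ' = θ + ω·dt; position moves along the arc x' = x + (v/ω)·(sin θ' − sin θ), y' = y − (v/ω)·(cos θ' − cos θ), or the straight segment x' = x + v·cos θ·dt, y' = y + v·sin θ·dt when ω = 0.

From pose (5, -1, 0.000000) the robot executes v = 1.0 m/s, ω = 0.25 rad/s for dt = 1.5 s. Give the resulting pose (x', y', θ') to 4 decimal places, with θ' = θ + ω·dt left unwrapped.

(6.4651, -0.7220, 0.3750)

θ' = 0.0000 + 0.25·1.5 = 0.3750
R = v/ω = 1.0/0.25 = 4.0000
x' = 5 + 4.0000·(sin 0.3750 − sin 0.0000) = 6.4651
y' = -1 − 4.0000·(cos 0.3750 − cos 0.0000) = -0.7220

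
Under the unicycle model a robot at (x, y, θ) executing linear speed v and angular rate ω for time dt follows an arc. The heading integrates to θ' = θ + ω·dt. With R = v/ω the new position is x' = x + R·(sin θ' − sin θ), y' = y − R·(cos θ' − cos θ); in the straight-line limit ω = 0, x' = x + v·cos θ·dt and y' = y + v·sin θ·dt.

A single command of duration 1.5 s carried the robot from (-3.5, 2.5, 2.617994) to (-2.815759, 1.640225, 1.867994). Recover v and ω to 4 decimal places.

v = -0.7500, ω = -0.5000

Δθ = 1.867994 − 2.617994 = -0.750000
ω = Δθ/dt = -0.750000/1.5 = -0.5000
R = −Δy/(cos θ' − cos θ) = 1.5000
v = R·ω = 1.5000·-0.5000 = -0.7500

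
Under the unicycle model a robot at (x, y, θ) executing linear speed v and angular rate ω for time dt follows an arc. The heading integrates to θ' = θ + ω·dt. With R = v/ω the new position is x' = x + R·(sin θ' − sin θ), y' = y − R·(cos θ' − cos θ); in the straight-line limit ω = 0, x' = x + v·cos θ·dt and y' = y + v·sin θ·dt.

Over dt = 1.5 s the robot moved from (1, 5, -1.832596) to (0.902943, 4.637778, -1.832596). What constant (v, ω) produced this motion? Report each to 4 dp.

Δθ = -1.832596 − -1.832596 = 0.000000
ω = Δθ/dt = 0.000000/1.5 = 0.0000
ω = 0 → v = (Δx·cos θ + Δy·sin θ)/dt = 0.2500

v = 0.2500, ω = 0.0000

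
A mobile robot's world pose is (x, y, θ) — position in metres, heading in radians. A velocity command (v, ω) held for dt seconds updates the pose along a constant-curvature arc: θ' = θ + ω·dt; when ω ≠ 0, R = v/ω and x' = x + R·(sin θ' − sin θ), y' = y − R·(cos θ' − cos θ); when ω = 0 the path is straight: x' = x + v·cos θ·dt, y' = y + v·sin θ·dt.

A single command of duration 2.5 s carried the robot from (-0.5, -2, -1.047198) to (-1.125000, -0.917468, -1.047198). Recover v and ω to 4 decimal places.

v = -0.5000, ω = 0.0000

Δθ = -1.047198 − -1.047198 = 0.000000
ω = Δθ/dt = 0.000000/2.5 = 0.0000
ω = 0 → v = (Δx·cos θ + Δy·sin θ)/dt = -0.5000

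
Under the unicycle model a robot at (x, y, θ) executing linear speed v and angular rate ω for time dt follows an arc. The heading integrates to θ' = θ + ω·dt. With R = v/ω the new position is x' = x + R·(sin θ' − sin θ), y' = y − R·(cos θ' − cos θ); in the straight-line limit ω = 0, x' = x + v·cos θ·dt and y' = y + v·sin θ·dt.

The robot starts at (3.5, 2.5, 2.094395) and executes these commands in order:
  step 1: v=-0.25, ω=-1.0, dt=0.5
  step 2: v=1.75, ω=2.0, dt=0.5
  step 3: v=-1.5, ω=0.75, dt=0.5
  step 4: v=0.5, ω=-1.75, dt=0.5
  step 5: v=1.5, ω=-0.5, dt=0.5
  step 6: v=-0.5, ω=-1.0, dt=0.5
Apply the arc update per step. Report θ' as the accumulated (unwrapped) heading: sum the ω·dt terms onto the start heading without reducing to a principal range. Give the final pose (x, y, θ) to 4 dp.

step 1: θ'=1.5944 (R=0.2500) → pose (3.5334, 2.3809, 1.5944)
step 2: θ'=2.5944 (R=0.8750) → pose (3.1139, 3.1075, 2.5944)
step 3: θ'=2.9694 (R=-2.0000) → pose (3.8118, 2.8450, 2.9694)
step 4: θ'=2.0944 (R=-0.2857) → pose (3.6133, 2.9837, 2.0944)
step 5: θ'=1.8444 (R=-3.0000) → pose (3.3230, 3.6731, 1.8444)
step 6: θ'=1.3444 (R=0.5000) → pose (3.3288, 3.4257, 1.3444)

(3.3288, 3.4257, 1.3444)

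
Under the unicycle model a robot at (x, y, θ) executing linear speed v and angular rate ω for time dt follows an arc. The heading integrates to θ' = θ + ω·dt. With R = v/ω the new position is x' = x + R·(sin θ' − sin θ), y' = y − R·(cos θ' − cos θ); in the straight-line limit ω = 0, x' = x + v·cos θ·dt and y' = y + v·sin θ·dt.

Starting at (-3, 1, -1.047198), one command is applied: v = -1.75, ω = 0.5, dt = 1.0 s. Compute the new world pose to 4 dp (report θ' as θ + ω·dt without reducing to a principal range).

θ' = -1.0472 + 0.5·1.0 = -0.5472
R = v/ω = -1.75/0.5 = -3.5000
x' = -3 + -3.5000·(sin -0.5472 − sin -1.0472) = -4.2101
y' = 1 − -3.5000·(cos -0.5472 − cos -1.0472) = 2.2390

(-4.2101, 2.2390, -0.5472)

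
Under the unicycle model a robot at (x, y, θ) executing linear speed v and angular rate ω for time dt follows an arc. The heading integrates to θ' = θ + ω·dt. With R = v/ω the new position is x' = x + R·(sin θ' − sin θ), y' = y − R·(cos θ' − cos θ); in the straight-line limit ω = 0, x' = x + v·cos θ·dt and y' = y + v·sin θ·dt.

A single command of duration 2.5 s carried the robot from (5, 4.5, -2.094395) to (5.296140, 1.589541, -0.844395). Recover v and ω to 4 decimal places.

Δθ = -0.844395 − -2.094395 = 1.250000
ω = Δθ/dt = 1.250000/2.5 = 0.5000
R = −Δy/(cos θ' − cos θ) = 2.5000
v = R·ω = 2.5000·0.5000 = 1.2500

v = 1.2500, ω = 0.5000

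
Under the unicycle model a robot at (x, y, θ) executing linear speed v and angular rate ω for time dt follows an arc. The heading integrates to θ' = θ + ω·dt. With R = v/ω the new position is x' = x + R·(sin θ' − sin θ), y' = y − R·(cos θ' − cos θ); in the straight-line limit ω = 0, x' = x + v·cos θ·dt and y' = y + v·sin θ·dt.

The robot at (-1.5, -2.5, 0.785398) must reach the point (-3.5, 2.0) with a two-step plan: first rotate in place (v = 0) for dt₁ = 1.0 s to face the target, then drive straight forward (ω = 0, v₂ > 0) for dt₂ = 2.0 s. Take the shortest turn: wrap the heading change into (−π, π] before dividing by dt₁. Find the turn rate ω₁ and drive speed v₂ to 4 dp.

ω₁ = 1.2036, v₂ = 2.4622

heading to target = atan2(2−-2.5, -3.5−-1.5) = 1.9890
Δθ = wrap(1.9890 − 0.7854) = 1.2036; ω₁ = Δθ/dt₁ = 1.2036
distance = √((-3.5−-1.5)² + (2−-2.5)²) = 4.9244; v₂ = distance/dt₂ = 2.4622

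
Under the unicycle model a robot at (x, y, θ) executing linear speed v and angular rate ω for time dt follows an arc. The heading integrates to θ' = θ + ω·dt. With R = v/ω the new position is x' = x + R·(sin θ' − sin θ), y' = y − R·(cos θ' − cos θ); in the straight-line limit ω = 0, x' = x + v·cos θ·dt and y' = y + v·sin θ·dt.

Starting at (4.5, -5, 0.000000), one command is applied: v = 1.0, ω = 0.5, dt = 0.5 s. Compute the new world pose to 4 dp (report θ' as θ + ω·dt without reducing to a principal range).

θ' = 0.0000 + 0.5·0.5 = 0.2500
R = v/ω = 1.0/0.5 = 2.0000
x' = 4.5 + 2.0000·(sin 0.2500 − sin 0.0000) = 4.9948
y' = -5 − 2.0000·(cos 0.2500 − cos 0.0000) = -4.9378

(4.9948, -4.9378, 0.2500)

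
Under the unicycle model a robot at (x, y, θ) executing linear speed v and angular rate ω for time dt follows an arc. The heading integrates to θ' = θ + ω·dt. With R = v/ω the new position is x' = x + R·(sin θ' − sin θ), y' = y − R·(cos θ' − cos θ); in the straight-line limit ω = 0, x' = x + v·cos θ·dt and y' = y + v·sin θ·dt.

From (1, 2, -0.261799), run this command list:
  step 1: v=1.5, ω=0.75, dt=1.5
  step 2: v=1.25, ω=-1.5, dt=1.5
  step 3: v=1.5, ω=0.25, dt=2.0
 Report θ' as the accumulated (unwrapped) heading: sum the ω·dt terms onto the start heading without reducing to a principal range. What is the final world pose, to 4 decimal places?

step 1: θ'=0.8632 (R=2.0000) → pose (3.0375, 2.6318, 0.8632)
step 2: θ'=-1.3868 (R=-0.8333) → pose (4.4900, 2.2426, -1.3868)
step 3: θ'=-0.8868 (R=6.0000) → pose (5.7384, -0.4510, -0.8868)

(5.7384, -0.4510, -0.8868)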